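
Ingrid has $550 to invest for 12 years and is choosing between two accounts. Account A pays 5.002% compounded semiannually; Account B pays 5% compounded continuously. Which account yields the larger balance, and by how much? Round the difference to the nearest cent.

Account B, by $7.13

A: (1 + 0.02501)^24 ≈ 1.8091495, so 550 × 1.8091495 ≈ 995.0322.
B: e^(0.05·12) = e^0.6 ≈ 1.8221188, so 550 × 1.8221188 ≈ 1,002.1653.
Difference ≈ 7.1331 in favor of B.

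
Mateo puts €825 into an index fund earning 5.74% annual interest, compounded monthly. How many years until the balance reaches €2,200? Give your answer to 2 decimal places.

(1 + 0.00478333)^(12t) = 2,200/825 = 2.6667.
12t·ln(1 + 0.00478333) = ln(2.6667); 12t = 0.98083/0.00477193 ≈ 205.5414.
t ≈ 17.1285 years.

17.13 years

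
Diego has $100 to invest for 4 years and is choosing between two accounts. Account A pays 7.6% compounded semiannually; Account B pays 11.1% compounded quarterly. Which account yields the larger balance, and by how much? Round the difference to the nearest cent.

Account A growth factor: (1 + 0.038)^8 ≈ 1.34765531; balance ≈ 134.7655.
Account B growth factor: (1 + 0.02775)^16 ≈ 1.54952921; balance ≈ 154.9529.
Account B is larger by 20.1874.

Account B, by $20.19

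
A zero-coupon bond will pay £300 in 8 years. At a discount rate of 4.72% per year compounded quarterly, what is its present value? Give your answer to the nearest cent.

Periodic rate = 4.72%/4 = 0.0118; 32 periods.
P = 300/(1 + 0.0118)^32 ≈ 300/1.45555829 ≈ 206.1065.

£206.11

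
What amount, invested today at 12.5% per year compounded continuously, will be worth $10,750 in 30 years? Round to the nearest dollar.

P = A·e^(−rt) = 10,750·e^(−3.75).
e^(−3.75) ≈ 0.023517745856, so P ≈ 252.8158.

$253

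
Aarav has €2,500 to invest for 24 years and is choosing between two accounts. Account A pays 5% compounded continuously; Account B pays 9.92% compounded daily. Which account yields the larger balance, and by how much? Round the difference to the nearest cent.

A: e^(0.05·24) = e^1.2 ≈ 3.320116923, so 2,500 × 3.320116923 ≈ 8,300.2923.
B: (1 + 0.0992/365)^8760 ≈ 10.810052959, so 2,500 × 10.810052959 ≈ 27,025.1324.
Difference ≈ 18,724.8401 in favor of B.

Account B, by €18,724.84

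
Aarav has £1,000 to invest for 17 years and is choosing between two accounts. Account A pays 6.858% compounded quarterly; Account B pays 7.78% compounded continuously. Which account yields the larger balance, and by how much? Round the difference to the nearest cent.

A: (1 + 0.017145)^68 ≈ 3.177130565, so 1,000 × 3.177130565 ≈ 3,177.1306.
B: e^(0.0778·17) = e^1.3226 ≈ 3.753166937, so 1,000 × 3.753166937 ≈ 3,753.1669.
Difference ≈ 576.0364 in favor of B.

Account B, by £576.04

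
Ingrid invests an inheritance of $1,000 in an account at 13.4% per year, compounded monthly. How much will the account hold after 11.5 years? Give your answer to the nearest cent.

Periodic rate = 13.4%/12 = 0.0111667; periods = 12·11.5 = 138.
A = 1,000·(1 + 0.134/12)^138 ≈ 1,000·4.629549685 ≈ 4,629.5497.

$4,629.55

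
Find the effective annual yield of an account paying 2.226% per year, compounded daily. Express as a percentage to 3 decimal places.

One year is 365 periods at 0.0000609863 each: (1 + 0.0000609863)^365 ≈ 1.022509.
EAR = 1.022509 − 1 ≈ 2.25089%.

2.251%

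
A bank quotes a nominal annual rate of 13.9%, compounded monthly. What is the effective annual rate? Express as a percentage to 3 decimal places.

One year is 12 periods at 0.0115833 each: (1 + 0.0115833)^12 ≈ 1.148206.
EAR = 1.148206 − 1 ≈ 14.82065%.

14.821%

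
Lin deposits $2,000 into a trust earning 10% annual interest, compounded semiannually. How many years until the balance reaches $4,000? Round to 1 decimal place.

(1 + 0.05)^(2t) = 4,000/2,000 = 2.
2t·ln(1 + 0.05) = ln(2); 2t = 0.69315/0.0487902 ≈ 14.2067.
t ≈ 7.1033 years.

7.1 years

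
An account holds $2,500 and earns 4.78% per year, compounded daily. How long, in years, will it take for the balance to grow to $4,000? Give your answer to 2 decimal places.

We need (1 + 0.000130959)^(365t) = 1.6, so 365t = ln 1.6 / ln 1.000131 ≈ 3589.1748.
t ≈ 3589.1748/365 = 9.8334 years.

9.83 years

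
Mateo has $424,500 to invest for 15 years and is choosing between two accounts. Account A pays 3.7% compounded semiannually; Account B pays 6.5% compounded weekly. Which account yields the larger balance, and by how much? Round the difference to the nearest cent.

Account B, by $389,022.01

Account A growth factor: (1 + 0.0185)^30 ≈ 1.73312944227; balance ≈ 735,713.4482.
Account B growth factor: (1 + 0.00125)^780 ≈ 2.649553492319; balance ≈ 1,124,735.4575.
Account B is larger by 389,022.0092.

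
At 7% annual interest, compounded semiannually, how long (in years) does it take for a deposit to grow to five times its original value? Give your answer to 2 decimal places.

23.39 years

(1 + 0.035)^(2t) = 5.
2t = ln 5 / ln(1 + 0.035) ≈ 1.6094/0.0344014 ≈ 46.7840.
t ≈ 23.3920.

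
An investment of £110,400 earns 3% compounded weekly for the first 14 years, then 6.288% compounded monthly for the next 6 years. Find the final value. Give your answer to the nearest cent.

After 14 years at 3%: 110,400 × 1.52177724617 ≈ 168,004.2080.
Then 6 years at 6.288%: 168,004.2080 × 1.45687679945 ≈ 244,761.4328.

£244,761.43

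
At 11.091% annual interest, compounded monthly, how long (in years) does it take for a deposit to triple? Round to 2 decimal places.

9.95 years

(1 + 0.0092425)^(12t) = 3.
12t = ln 3 / ln(1 + 0.0092425) ≈ 1.0986/0.00920005 ≈ 119.4137.
t ≈ 9.9511.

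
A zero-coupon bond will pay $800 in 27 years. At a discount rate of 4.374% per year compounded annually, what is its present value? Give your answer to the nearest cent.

Growth factor = (1 + 0.04374)^27 ≈ 3.17682173.
P = 800/3.17682173 ≈ 251.8240.

$251.82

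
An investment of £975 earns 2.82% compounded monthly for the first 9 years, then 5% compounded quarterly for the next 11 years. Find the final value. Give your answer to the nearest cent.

Phase 1: 975·(1 + 0.00235)^108 ≈ 1,256.3170.
Phase 2: 1,256.3170·(1 + 0.0125)^44 ≈ 2,170.1045.

£2,170.10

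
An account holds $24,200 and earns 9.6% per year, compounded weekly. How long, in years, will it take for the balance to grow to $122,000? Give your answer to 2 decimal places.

16.87 years

We need (1 + 0.00184615)^(52t) = 5.0413, so 52t = ln 5.0413 / ln 1.001846 ≈ 877.0456.
t ≈ 877.0456/52 = 16.8663 years.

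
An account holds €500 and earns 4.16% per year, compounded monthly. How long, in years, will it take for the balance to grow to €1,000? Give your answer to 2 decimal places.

16.69 years

We need (1 + 0.00346667)^(12t) = 2, so 12t = ln 2 / ln 1.003467 ≈ 200.2927.
t ≈ 200.2927/12 = 16.6911 years.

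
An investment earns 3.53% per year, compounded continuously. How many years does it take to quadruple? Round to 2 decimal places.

39.27 years

e^(0.0353t) = 4, so 0.0353t = ln 4 ≈ 1.3863.
t ≈ 1.3863/0.0353 ≈ 39.2718.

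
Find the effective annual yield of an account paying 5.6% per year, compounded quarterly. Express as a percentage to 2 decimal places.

5.72%

EAR = (1 + 5.6%/4)^4 − 1 = (1 + 0.014)^4 − 1.
(1 + 0.014)^4 ≈ 1.057187, so EAR ≈ 5.71870%.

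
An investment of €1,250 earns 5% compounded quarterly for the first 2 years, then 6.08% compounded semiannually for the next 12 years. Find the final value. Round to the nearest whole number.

€2,833

After 2 years at 5%: 1,250 × 1.104486101 ≈ 1,380.6076.
Then 12 years at 6.08%: 1,380.6076 × 2.051825394 ≈ 2,832.7658.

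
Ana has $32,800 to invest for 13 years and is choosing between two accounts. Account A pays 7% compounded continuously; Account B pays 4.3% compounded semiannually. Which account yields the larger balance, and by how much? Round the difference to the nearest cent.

Account A growth factor: e^(0.07·13) = e^0.91 ≈ 2.4843225334; balance ≈ 81,485.7791.
Account B growth factor: (1 + 0.0215)^26 ≈ 1.7385918729; balance ≈ 57,025.8134.
Account A is larger by 24,459.9657.

Account A, by $24,459.97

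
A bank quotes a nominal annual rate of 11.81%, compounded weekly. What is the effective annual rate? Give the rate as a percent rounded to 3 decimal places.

One year is 52 periods at 0.00227115 each: (1 + 0.00227115)^52 ≈ 1.125206.
EAR = 1.125206 − 1 ≈ 12.52060%.

12.521%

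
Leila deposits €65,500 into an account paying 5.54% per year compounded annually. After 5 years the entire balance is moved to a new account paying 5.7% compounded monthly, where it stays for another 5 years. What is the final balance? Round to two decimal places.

Phase 1: 65,500·(1 + 0.0554)^5 ≈ 85,768.2896.
Phase 2: 85,768.2896·(1 + 0.00475)^60 ≈ 113,974.4857.

€113,974.49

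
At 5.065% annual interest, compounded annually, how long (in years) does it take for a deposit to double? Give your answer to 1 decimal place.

14.0 years

(1 + 0.05065)^t = 2.
t = ln 2 / ln(1 + 0.05065) ≈ 0.69315/0.049409 ≈ 14.0288.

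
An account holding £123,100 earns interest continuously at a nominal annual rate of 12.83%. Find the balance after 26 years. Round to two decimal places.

A = P·e^(rt) = 123,100·e^(0.1283·26) = 123,100·e^3.3358.
e^3.3358 ≈ 28.10085491786, so A ≈ 3,459,215.2404.

£3,459,215.24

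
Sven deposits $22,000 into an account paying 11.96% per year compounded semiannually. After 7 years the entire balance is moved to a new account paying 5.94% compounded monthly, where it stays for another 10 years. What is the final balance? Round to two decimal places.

After 7 years at 11.96%: 22,000 × 2.2549390755 ≈ 49,608.6597.
Then 10 years at 5.94%: 49,608.6597 × 1.808566755 ≈ 89,720.5726.

$89,720.57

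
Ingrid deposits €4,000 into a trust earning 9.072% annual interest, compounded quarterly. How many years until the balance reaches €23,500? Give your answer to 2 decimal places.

(1 + 0.02268)^(4t) = 23,500/4,000 = 5.875.
4t·ln(1 + 0.02268) = ln(5.875); 4t = 1.7707/0.0224266 ≈ 78.9555.
t ≈ 19.7389 years.

19.74 years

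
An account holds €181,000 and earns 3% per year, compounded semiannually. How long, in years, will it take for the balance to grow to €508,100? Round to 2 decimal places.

34.66 years

(1 + 0.015)^(2t) = 508,100/181,000 = 2.8072.
2t·ln(1 + 0.015) = ln(2.8072); 2t = 1.0322/0.0148886 ≈ 69.3269.
t ≈ 34.6634 years.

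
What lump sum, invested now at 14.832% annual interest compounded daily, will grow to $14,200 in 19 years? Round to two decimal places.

Growth factor = (1 + 0.14832/365)^6935 ≈ 16.735087831.
P = 14,200/16.735087831 ≈ 848.5166.

$848.52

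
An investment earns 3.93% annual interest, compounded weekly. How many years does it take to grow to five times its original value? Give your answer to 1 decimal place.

(1 + 0.000755769)^(52t) = 5.
52t = ln 5 / ln(1 + 0.000755769) ≈ 1.6094/0.000755484 ≈ 2130.3408.
t ≈ 40.9681.

41.0 years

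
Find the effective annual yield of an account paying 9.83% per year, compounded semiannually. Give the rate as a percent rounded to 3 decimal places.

EAR = (1 + 9.83%/2)^2 − 1 = (1 + 0.04915)^2 − 1.
(1 + 0.04915)^2 ≈ 1.100716, so EAR ≈ 10.07157%.

10.072%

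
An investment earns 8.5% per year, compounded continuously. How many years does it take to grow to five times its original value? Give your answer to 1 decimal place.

e^(0.085t) = 5, so 0.085t = ln 5 ≈ 1.6094.
t ≈ 1.6094/0.085 ≈ 18.9346.

18.9 years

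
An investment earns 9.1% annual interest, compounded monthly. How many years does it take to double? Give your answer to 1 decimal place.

7.6 years

(1 + 0.00758333)^(12t) = 2.
12t = ln 2 / ln(1 + 0.00758333) ≈ 0.69315/0.00755472 ≈ 91.7502.
t ≈ 7.6458.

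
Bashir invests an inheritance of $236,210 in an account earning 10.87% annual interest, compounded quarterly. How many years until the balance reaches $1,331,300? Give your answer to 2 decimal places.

16.12 years

We need (1 + 0.027175)^(4t) = 5.6361, so 4t = ln 5.6361 / ln 1.027175 ≈ 64.4924.
t ≈ 64.4924/4 = 16.1231 years.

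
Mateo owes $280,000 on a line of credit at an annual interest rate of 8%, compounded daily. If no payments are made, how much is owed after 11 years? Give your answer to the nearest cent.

Periodic rate = 8%/365 = 0.000219178; periods = 365·11 = 4015.
A = 280,000·(1 + 0.08/365)^4015 ≈ 280,000·2.41066724839 ≈ 674,986.8295.

$674,986.83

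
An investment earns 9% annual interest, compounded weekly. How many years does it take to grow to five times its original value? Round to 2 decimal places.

17.90 years

(1 + 0.00173077)^(52t) = 5.
52t = ln 5 / ln(1 + 0.00173077) ≈ 1.6094/0.00172927 ≈ 930.7019.
t ≈ 17.8981.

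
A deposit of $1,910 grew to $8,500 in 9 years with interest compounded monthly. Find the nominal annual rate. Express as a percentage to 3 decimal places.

16.704%

The 108-period growth factor is 8,500/1,910 = 4.45026.
r/12 = 4.45026^(1/108) − 1 ≈ 0.0139197, so r ≈ 12·0.0139197 = 16.70366%.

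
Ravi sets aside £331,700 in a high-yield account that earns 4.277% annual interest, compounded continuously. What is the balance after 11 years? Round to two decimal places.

A = P·e^(rt) = 331,700·e^(0.04277·11) = 331,700·e^0.47047.
e^0.47047 ≈ 1.60074636724, so A ≈ 530,967.5700.

£530,967.57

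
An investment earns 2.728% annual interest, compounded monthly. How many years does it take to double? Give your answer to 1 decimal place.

(1 + 0.00227333)^(12t) = 2.
12t = ln 2 / ln(1 + 0.00227333) ≈ 0.69315/0.00227075 ≈ 305.2499.
t ≈ 25.4375.

25.4 years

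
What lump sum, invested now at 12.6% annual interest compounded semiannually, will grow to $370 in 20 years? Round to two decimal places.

$32.13

Growth factor = (1 + 0.063)^40 ≈ 11.516767.
P = 370/11.516767 ≈ 32.1271.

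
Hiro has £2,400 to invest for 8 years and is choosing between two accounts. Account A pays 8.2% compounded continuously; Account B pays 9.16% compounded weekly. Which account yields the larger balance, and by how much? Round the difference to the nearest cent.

Account B, by £365.97

Account A growth factor: e^(0.082·8) = e^0.656 ≈ 1.927068623; balance ≈ 4,624.9647.
Account B growth factor: (1 + 0.0916/52)^416 ≈ 2.079557913; balance ≈ 4,990.9390.
Account B is larger by 365.9743.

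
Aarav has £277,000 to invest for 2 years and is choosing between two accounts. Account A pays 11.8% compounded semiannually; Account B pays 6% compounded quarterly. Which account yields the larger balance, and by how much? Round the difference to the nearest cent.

A: (1 + 0.059)^4 ≈ 1.25771963336, so 277,000 × 1.25771963336 ≈ 348,388.3384.
B: (1 + 0.015)^8 ≈ 1.1264925866, so 277,000 × 1.1264925866 ≈ 312,038.4465.
Difference ≈ 36,349.8920 in favor of A.

Account A, by £36,349.89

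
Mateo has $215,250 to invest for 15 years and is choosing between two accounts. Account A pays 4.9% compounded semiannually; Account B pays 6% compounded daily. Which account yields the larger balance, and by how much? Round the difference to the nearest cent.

Account A growth factor: (1 + 0.0245)^30 ≈ 2.06708760174; balance ≈ 444,940.6063.
Account B growth factor: (1 + 0.06/365)^5475 ≈ 2.45942119458; balance ≈ 529,390.4121.
Account B is larger by 84,449.8059.

Account B, by $84,449.81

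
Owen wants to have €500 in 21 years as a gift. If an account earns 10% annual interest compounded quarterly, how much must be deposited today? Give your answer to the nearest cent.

€62.83

Periodic rate = 10%/4 = 0.025; 84 periods.
P = 500/(1 + 0.025)^84 ≈ 500/7.95801389 ≈ 62.8297.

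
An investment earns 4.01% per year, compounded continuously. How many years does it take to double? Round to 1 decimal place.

17.3 years

e^(0.0401t) = 2, so 0.0401t = ln 2 ≈ 0.69315.
t ≈ 0.69315/0.0401 ≈ 17.2855.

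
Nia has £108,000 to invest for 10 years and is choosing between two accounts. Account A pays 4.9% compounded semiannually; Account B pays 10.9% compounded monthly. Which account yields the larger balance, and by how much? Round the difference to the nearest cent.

Account B, by £144,392.85

A: (1 + 0.0245)^20 ≈ 1.62270380584, so 108,000 × 1.62270380584 ≈ 175,252.0110.
B: (1 + 0.109/12)^120 ≈ 2.9596746836, so 108,000 × 2.9596746836 ≈ 319,644.8658.
Difference ≈ 144,392.8548 in favor of B.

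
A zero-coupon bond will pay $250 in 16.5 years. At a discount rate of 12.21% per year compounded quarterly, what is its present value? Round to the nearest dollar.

Growth factor = (1 + 0.030525)^66 ≈ 7.27550447.
P = 250/7.27550447 ≈ 34.3619.

$34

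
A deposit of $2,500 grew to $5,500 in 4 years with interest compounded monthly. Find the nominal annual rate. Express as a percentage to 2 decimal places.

The 48-period growth factor is 5,500/2,500 = 2.2.
r/12 = 2.2^(1/48) − 1 ≈ 0.0165618, so r ≈ 12·0.0165618 = 19.87422%.

19.87%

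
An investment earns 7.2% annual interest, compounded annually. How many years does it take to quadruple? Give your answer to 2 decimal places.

(1 + 0.072)^t = 4.
t = ln 4 / ln(1 + 0.072) ≈ 1.3863/0.0695261 ≈ 19.9392.

19.94 years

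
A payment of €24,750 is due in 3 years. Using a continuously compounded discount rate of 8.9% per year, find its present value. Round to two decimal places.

P = A·e^(−rt) = 24,750·e^(−0.267).
e^(−0.267) ≈ 0.76567307147, so P ≈ 18,950.4085.

€18,950.41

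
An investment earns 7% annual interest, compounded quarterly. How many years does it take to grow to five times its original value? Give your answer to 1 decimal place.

23.2 years

(1 + 0.0175)^(4t) = 5.
4t = ln 5 / ln(1 + 0.0175) ≈ 1.6094/0.0173486 ≈ 92.7703.
t ≈ 23.1926.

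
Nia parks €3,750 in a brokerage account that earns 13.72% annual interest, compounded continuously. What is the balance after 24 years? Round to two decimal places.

A = P·e^(rt) = 3,750·e^(0.1372·24) = 3,750·e^3.2928.
e^3.2928 ≈ 26.9181289964, so A ≈ 100,942.9837.

€100,942.98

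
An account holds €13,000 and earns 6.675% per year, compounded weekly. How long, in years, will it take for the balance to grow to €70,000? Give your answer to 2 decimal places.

25.24 years

(1 + 0.00128365)^(52t) = 70,000/13,000 = 5.3846.
52t·ln(1 + 0.00128365) = ln(5.3846); 52t = 1.6835/0.00128283 ≈ 1312.3680.
t ≈ 25.2378 years.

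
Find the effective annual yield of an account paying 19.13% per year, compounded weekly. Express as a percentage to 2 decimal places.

EAR = (1 + 19.13%/52)^52 − 1 = (1 + 0.00367885)^52 − 1.
(1 + 0.00367885)^52 ≈ 1.210398, so EAR ≈ 21.03977%.

21.04%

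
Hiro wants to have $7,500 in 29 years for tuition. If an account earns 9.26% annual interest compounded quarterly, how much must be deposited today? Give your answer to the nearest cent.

Growth factor = (1 + 0.02315)^116 ≈ 14.22197124.
P = 7,500/14.22197124 ≈ 527.3531.

$527.35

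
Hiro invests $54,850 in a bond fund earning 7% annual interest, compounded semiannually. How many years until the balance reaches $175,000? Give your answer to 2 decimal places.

(1 + 0.035)^(2t) = 175,000/54,850 = 3.1905.
2t·ln(1 + 0.035) = ln(3.1905); 2t = 1.1602/0.0344014 ≈ 33.7249.
t ≈ 16.8624 years.

16.86 years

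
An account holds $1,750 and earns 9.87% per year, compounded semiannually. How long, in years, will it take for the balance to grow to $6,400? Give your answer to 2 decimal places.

13.46 years

We need (1 + 0.04935)^(2t) = 3.6571, so 2t = ln 3.6571 / ln 1.04935 ≈ 26.9184.
t ≈ 26.9184/2 = 13.4592 years.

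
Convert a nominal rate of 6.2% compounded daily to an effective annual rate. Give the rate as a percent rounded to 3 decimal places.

6.396%

EAR = (1 + 6.2%/365)^365 − 1 = (1 + 0.000169863)^365 − 1.
(1 + 0.000169863)^365 ≈ 1.063957, so EAR ≈ 6.39567%.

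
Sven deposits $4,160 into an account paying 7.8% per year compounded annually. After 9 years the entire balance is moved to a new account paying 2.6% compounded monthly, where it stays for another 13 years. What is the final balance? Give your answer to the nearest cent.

After 9 years at 7.8%: 4,160 × 1.9659336106 ≈ 8,178.2838.
Then 13 years at 2.6%: 8,178.2838 × 1.4016279204 ≈ 11,462.9109.

$11,462.91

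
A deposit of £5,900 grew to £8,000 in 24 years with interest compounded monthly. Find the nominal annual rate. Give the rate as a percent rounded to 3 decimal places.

The 288-period growth factor is 8,000/5,900 = 1.35593.
r/12 = 1.35593^(1/288) − 1 ≈ 0.00105781, so r ≈ 12·0.00105781 = 1.26938%.

1.269%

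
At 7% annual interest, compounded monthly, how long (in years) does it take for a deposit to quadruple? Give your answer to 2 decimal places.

19.86 years

(1 + 0.00583333)^(12t) = 4.
12t = ln 4 / ln(1 + 0.00583333) ≈ 1.3863/0.00581639 ≈ 238.3429.
t ≈ 19.8619.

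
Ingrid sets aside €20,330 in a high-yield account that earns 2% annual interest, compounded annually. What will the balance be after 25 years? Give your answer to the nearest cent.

Annual rate = 2% = 0.02; years = 25.
A = 20,330·(1 + 0.02)^25 ≈ 20,330·1.6406059945 ≈ 33,353.5199.

€33,353.52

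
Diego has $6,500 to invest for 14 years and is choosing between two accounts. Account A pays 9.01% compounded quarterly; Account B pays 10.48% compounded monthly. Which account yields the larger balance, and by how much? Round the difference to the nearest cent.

A: (1 + 0.022525)^56 ≈ 3.4812912603, so 6,500 × 3.4812912603 ≈ 22,628.3932.
B: (1 + 0.1048/12)^168 ≈ 4.3095361896, so 6,500 × 4.3095361896 ≈ 28,011.9852.
Difference ≈ 5,383.5920 in favor of B.

Account B, by $5,383.59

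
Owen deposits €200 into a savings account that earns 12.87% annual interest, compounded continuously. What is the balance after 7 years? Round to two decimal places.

A = P·e^(rt) = 200·e^(0.1287·7) = 200·e^0.9009.
e^0.9009 ≈ 2.46181775, so A ≈ 492.3636.

€492.36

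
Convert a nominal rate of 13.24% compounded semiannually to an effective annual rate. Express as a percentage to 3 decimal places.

13.678%

EAR = (1 + 13.24%/2)^2 − 1 = (1 + 0.0662)^2 − 1.
(1 + 0.0662)^2 ≈ 1.136782, so EAR ≈ 13.67824%.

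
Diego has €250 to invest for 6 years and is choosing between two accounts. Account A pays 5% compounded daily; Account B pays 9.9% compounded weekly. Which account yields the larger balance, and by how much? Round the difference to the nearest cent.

Account B, by €115.09

A: (1 + 0.05/365)^2190 ≈ 1.34983107, so 250 × 1.34983107 ≈ 337.4578.
B: (1 + 0.099/52)^312 ≈ 1.81019627, so 250 × 1.81019627 ≈ 452.5491.
Difference ≈ 115.0913 in favor of B.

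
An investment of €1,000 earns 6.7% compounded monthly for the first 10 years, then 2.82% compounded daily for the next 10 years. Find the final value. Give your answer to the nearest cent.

€2,586.03

Phase 1: 1,000·(1 + 0.067/12)^120 ≈ 1,950.5990.
Phase 2: 1,950.5990·(1 + 0.0282/365)^3650 ≈ 2,586.0345.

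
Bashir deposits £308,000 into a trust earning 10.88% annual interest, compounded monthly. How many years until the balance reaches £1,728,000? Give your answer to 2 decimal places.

15.92 years

We need (1 + 0.00906667)^(12t) = 5.6104, so 12t = ln 5.6104 / ln 1.009067 ≈ 191.0765.
t ≈ 191.0765/12 = 15.9230 years.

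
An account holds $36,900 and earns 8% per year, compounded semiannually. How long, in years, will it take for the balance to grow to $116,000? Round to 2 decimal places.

We need (1 + 0.04)^(2t) = 3.1436, so 2t = ln 3.1436 / ln 1.04 ≈ 29.2034.
t ≈ 29.2034/2 = 14.6017 years.

14.60 years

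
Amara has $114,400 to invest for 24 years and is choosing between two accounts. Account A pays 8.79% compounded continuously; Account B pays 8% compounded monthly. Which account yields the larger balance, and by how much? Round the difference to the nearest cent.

Account A growth factor: e^(0.0879·24) = e^2.1096 ≈ 8.24494264788; balance ≈ 943,221.4389.
Account B growth factor: (1 + 0.08/12)^288 ≈ 6.77763555533; balance ≈ 775,361.5075.
Account A is larger by 167,859.9314.

Account A, by $167,859.93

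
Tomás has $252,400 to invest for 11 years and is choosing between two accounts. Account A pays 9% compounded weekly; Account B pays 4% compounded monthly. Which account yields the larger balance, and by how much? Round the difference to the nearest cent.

Account A, by $287,069.90

A: (1 + 0.09/52)^572 ≈ 2.68893245101, so 252,400 × 2.68893245101 ≈ 678,686.5506.
B: (1 + 0.04/12)^132 ≈ 1.55157150614, so 252,400 × 1.55157150614 ≈ 391,616.6481.
Difference ≈ 287,069.9025 in favor of A.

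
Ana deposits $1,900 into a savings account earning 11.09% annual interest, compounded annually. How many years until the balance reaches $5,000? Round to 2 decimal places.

9.20 years

(1 + 0.1109)^t = 5,000/1,900 = 2.6316.
t·ln(1 + 0.1109) = ln(2.6316); t = 0.96758/0.10517 ≈ 9.2001.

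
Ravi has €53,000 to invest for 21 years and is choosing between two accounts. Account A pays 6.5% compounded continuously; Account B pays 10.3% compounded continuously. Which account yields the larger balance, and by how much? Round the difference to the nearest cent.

Account B, by €253,417.76

Account A growth factor: e^(0.065·21) = e^1.365 ≈ 3.91572305199; balance ≈ 207,533.3218.
Account B growth factor: e^(0.103·21) = e^2.163 ≈ 8.69719013061; balance ≈ 460,951.0769.
Account B is larger by 253,417.7552.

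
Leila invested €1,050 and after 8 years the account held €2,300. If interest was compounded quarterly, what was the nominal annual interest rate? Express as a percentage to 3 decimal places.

The 32-period growth factor is 2,300/1,050 = 2.19048.
r/4 = 2.19048^(1/32) − 1 ≈ 0.0248064, so r ≈ 4·0.0248064 = 9.92256%.

9.923%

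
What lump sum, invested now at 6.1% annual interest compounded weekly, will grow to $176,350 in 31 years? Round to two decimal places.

$26,644.40

Growth factor = (1 + 0.061/52)^1612 ≈ 6.61865199059.
P = 176,350/6.61865199059 ≈ 26,644.3983.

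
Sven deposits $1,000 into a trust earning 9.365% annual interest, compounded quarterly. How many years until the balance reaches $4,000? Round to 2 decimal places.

14.98 years

We need (1 + 0.0234125)^(4t) = 4, so 4t = ln 4 / ln 1.023413 ≈ 59.9022.
t ≈ 59.9022/4 = 14.9755 years.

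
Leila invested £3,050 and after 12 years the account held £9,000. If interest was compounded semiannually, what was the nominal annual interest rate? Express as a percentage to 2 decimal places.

The 24-period growth factor is 9,000/3,050 = 2.95082.
r/2 = 2.95082^(1/24) − 1 ≈ 0.0461186, so r ≈ 2·0.0461186 = 9.22373%.

9.22%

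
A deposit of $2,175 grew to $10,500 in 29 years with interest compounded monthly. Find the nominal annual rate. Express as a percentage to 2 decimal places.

The 348-period growth factor is 10,500/2,175 = 4.82759.
r/12 = 4.82759^(1/348) − 1 ≈ 0.00453423, so r ≈ 12·0.00453423 = 5.44108%.

5.44%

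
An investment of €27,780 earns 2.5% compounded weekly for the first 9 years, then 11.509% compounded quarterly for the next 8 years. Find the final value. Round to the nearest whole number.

After 9 years at 2.5%: 27,780 × 1.2522550059 ≈ 34,787.6441.
Then 8 years at 11.509%: 34,787.6441 × 2.478672184 ≈ 86,227.1657.

€86,227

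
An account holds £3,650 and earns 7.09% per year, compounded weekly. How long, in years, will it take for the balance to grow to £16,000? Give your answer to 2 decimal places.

20.86 years

We need (1 + 0.00136346)^(52t) = 4.3836, so 52t = ln 4.3836 / ln 1.001363 ≈ 1084.6429.
t ≈ 1084.6429/52 = 20.8585 years.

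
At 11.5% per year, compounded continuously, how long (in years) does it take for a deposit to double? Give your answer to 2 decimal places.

e^(0.115t) = 2, so 0.115t = ln 2 ≈ 0.69315.
t ≈ 0.69315/0.115 ≈ 6.0274.

6.03 years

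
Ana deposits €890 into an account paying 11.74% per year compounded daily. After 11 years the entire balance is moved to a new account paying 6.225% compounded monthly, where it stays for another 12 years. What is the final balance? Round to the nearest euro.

€6,819

After 11 years at 11.74%: 890 × 3.637120725 ≈ 3,237.0374.
Then 12 years at 6.225%: 3,237.0374 × 2.106587087 ≈ 6,819.1013.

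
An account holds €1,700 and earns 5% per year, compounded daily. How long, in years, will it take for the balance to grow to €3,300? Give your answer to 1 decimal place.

13.3 years

We need (1 + 0.000136986)^(365t) = 1.9412, so 365t = ln 1.9412 / ln 1.000137 ≈ 4842.3794.
t ≈ 4842.3794/365 = 13.2668 years.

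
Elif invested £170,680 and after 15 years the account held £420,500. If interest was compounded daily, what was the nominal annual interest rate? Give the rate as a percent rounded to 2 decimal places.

6.01%

(1 + r/365)^5475 = 420,500/170,680 = 2.46367.
1 + r/365 = 2.46367^(1/5475) ≈ 1.000165, so r/365 ≈ 0.000164699.
r ≈ 365·0.000164699 = 6.01152%.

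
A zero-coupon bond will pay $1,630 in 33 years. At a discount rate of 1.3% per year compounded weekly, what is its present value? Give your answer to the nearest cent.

$1,061.45

Periodic rate = 1.3%/52 = 0.00025; 1716 periods.
P = 1,630/(1 + 0.00025)^1716 ≈ 1,630/1.535638697 ≈ 1,061.4476.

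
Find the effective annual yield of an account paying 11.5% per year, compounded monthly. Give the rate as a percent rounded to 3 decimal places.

12.126%

EAR = (1 + 11.5%/12)^12 − 1 = (1 + 0.00958333)^12 − 1.
(1 + 0.00958333)^12 ≈ 1.121259, so EAR ≈ 12.12593%.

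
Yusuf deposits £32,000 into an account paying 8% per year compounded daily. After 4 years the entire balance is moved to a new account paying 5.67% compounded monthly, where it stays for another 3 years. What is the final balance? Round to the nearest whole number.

£52,217

After 4 years at 8%: 32,000 × 1.3770794784 ≈ 44,066.5433.
Then 3 years at 5.67%: 44,066.5433 × 1.1849486024 ≈ 52,216.5889.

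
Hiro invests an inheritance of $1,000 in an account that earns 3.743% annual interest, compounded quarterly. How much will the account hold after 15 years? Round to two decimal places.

$1,748.64

Periodic rate = 3.743%/4 = 0.0093575; periods = 4·15 = 60.
A = 1,000·(1 + 0.0093575)^60 ≈ 1,000·1.748641829 ≈ 1,748.6418.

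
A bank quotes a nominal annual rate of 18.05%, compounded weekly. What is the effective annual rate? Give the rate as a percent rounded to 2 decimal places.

One year is 52 periods at 0.00347115 each: (1 + 0.00347115)^52 ≈ 1.197442.
EAR = 1.197442 − 1 ≈ 19.74418%.

19.74%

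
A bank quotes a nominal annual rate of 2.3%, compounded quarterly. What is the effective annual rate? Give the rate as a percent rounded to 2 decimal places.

EAR = (1 + 2.3%/4)^4 − 1 = (1 + 0.00575)^4 − 1.
(1 + 0.00575)^4 ≈ 1.023199, so EAR ≈ 2.31991%.

2.32%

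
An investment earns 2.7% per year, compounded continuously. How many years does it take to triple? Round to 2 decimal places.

e^(0.027t) = 3, so 0.027t = ln 3 ≈ 1.0986.
t ≈ 1.0986/0.027 ≈ 40.6893.

40.69 years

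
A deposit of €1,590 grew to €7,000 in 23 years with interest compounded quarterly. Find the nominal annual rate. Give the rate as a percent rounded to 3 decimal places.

6.496%

(1 + r/4)^92 = 7,000/1,590 = 4.40252.
1 + r/4 = 4.40252^(1/92) ≈ 1.016241, so r/4 ≈ 0.0162411.
r ≈ 4·0.0162411 = 6.49643%.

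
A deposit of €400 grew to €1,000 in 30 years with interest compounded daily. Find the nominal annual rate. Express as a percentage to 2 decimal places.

The 10950-period growth factor is 1,000/400 = 2.5.
r/365 = 2.5^(1/10950) − 1 ≈ 0.000083683, so r ≈ 365·0.000083683 = 3.05443%.

3.05%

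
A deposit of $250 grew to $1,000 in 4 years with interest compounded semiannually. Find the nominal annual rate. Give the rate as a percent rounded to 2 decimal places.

37.84%

(1 + r/2)^8 = 1,000/250 = 4.
1 + r/2 = 4^(1/8) ≈ 1.189207, so r/2 ≈ 0.189207.
r ≈ 2·0.189207 = 37.84142%.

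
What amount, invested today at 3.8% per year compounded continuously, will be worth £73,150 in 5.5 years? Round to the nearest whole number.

£59,354

P = A·e^(−rt) = 73,150·e^(−0.209).
e^(−0.209) ≈ 0.81139523564, so P ≈ 59,353.5615.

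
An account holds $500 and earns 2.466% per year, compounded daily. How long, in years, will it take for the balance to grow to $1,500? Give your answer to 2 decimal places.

44.55 years

We need (1 + 0.0000675616)^(365t) = 3, so 365t = ln 3 / ln 1.000068 ≈ 16261.4368.
t ≈ 16261.4368/365 = 44.5519 years.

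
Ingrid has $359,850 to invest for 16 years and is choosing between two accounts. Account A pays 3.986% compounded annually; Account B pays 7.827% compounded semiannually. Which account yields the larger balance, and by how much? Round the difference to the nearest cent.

Account B, by $556,663.82

Account A growth factor: (1 + 0.03986)^16 ≈ 1.86895120262; balance ≈ 672,542.0903.
Account B growth factor: (1 + 0.039135)^32 ≈ 3.415884151074; balance ≈ 1,229,205.9118.
Account B is larger by 556,663.8215.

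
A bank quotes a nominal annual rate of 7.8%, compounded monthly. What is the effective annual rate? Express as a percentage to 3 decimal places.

8.085%

One year is 12 periods at 0.0065 each: (1 + 0.0065)^12 ≈ 1.08085.
EAR = 1.08085 − 1 ≈ 8.08498%.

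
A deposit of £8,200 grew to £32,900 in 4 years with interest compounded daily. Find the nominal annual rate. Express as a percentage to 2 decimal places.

34.75%

(1 + r/365)^1460 = 32,900/8,200 = 4.0122.
1 + r/365 = 4.0122^(1/1460) ≈ 1.000952, so r/365 ≈ 0.000952055.
r ≈ 365·0.000952055 = 34.74999%.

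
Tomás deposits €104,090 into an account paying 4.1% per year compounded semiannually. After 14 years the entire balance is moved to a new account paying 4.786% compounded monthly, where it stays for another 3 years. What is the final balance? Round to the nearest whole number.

€212,034

After 14 years at 4.1%: 104,090 × 1.76507942875 ≈ 183,727.1177.
Then 3 years at 4.786%: 183,727.1177 × 1.15406955194 ≈ 212,033.8724.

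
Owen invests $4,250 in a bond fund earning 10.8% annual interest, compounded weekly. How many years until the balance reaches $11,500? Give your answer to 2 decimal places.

We need (1 + 0.00207692)^(52t) = 2.7059, so 52t = ln 2.7059 / ln 1.002077 ≈ 479.7777.
t ≈ 479.7777/52 = 9.2265 years.

9.23 years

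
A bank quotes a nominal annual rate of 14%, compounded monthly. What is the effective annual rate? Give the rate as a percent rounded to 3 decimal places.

EAR = (1 + 14%/12)^12 − 1 = (1 + 0.0116667)^12 − 1.
(1 + 0.0116667)^12 ≈ 1.149342, so EAR ≈ 14.93420%.

14.934%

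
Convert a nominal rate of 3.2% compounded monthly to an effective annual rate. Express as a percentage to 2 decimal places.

3.25%

EAR = (1 + 3.2%/12)^12 − 1 = (1 + 0.00266667)^12 − 1.
(1 + 0.00266667)^12 ≈ 1.032474, so EAR ≈ 3.24735%.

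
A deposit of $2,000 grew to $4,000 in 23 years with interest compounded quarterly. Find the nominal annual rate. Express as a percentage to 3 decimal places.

(1 + r/4)^92 = 4,000/2,000 = 2.
1 + r/4 = 2^(1/92) ≈ 1.007563, so r/4 ≈ 0.00756266.
r ≈ 4·0.00756266 = 3.02506%.

3.025%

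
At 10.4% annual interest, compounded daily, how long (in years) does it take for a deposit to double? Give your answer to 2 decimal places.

6.67 years

(1 + 0.000284932)^(365t) = 2.
365t = ln 2 / ln(1 + 0.000284932) ≈ 0.69315/0.000284891 ≈ 2433.0266.
t ≈ 6.6658.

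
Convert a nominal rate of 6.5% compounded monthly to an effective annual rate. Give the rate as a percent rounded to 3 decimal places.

One year is 12 periods at 0.00541667 each: (1 + 0.00541667)^12 ≈ 1.066972.
EAR = 1.066972 − 1 ≈ 6.69719%.

6.697%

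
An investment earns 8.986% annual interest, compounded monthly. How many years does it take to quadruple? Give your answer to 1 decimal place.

15.5 years

(1 + 0.00748833)^(12t) = 4.
12t = ln 4 / ln(1 + 0.00748833) ≈ 1.3863/0.00746043 ≈ 185.8195.
t ≈ 15.4850.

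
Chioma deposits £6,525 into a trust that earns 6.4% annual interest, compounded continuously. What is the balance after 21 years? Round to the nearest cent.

£25,019.14

A = P·e^(rt) = 6,525·e^(0.064·21) = 6,525·e^1.344.
e^1.344 ≈ 3.8343502725, so A ≈ 25,019.1355.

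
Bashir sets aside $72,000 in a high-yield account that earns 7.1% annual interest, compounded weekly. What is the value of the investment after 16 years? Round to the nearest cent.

$224,054.94

Growth factor = (1 + 0.071/52)^832 ≈ 3.11187415463.
A ≈ 72,000 × 3.11187415463 ≈ 224,054.9391.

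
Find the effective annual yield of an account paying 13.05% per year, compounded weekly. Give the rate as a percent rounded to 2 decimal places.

13.92%

One year is 52 periods at 0.00250962 each: (1 + 0.00250962)^52 ≈ 1.139212.
EAR = 1.139212 − 1 ≈ 13.92117%.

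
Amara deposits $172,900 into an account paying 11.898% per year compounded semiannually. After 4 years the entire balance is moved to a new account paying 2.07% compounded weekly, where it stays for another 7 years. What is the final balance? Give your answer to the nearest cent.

$317,312.10

After 4 years at 11.898%: 172,900 × 1.58772358393 ≈ 274,517.4077.
Then 7 years at 2.07%: 274,517.4077 × 1.15589064379 ≈ 317,312.1031.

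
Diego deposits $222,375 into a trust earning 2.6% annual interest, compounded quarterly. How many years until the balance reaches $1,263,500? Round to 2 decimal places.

67.04 years

We need (1 + 0.0065)^(4t) = 5.6818, so 4t = ln 5.6818 / ln 1.0065 ≈ 268.1409.
t ≈ 268.1409/4 = 67.0352 years.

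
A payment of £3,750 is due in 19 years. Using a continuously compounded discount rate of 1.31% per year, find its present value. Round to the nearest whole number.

P = A·e^(−rt) = 3,750·e^(−0.2489).
e^(−0.2489) ≈ 0.7796579353, so P ≈ 2,923.7173.

£2,924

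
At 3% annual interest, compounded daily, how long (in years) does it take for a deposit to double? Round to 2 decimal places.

23.11 years

(1 + 0.0000821918)^(365t) = 2.
365t = ln 2 / ln(1 + 0.0000821918) ≈ 0.69315/8.21884e-05 ≈ 8433.6373.
t ≈ 23.1059.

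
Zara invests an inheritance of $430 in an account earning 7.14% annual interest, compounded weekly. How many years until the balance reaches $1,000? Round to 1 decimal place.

11.8 years

We need (1 + 0.00137308)^(52t) = 2.3256, so 52t = ln 2.3256 / ln 1.001373 ≈ 615.0780.
t ≈ 615.0780/52 = 11.8284 years.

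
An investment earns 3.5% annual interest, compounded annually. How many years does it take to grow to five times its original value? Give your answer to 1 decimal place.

(1 + 0.035)^t = 5.
t = ln 5 / ln(1 + 0.035) ≈ 1.6094/0.0344014 ≈ 46.7840.

46.8 years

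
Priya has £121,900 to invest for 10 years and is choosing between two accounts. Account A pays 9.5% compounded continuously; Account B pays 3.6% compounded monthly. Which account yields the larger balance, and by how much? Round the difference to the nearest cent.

Account A growth factor: e^(0.095·10) = e^0.95 ≈ 2.58570965932; balance ≈ 315,198.0075.
Account B growth factor: (1 + 0.003)^120 ≈ 1.43255716931; balance ≈ 174,628.7189.
Account A is larger by 140,569.2885.

Account A, by £140,569.29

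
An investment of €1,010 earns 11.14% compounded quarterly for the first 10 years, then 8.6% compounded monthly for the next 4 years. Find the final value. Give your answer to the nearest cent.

After 10 years at 11.14%: 1,010 × 3.00047221 ≈ 3,030.4769.
Then 4 years at 8.6%: 3,030.4769 × 1.408849186 ≈ 4,269.4850.

€4,269.48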